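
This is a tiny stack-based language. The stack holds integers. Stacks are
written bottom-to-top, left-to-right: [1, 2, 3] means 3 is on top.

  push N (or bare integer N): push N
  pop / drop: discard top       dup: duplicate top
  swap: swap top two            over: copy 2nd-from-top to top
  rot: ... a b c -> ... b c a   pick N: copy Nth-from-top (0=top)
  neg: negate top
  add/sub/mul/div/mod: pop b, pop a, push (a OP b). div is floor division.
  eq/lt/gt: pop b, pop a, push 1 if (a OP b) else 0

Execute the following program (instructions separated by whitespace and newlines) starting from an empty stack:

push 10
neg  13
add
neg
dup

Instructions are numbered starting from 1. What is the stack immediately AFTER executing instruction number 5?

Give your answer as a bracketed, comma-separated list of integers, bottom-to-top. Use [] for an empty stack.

Step 1 ('push 10'): [10]
Step 2 ('neg'): [-10]
Step 3 ('13'): [-10, 13]
Step 4 ('add'): [3]
Step 5 ('neg'): [-3]

Answer: [-3]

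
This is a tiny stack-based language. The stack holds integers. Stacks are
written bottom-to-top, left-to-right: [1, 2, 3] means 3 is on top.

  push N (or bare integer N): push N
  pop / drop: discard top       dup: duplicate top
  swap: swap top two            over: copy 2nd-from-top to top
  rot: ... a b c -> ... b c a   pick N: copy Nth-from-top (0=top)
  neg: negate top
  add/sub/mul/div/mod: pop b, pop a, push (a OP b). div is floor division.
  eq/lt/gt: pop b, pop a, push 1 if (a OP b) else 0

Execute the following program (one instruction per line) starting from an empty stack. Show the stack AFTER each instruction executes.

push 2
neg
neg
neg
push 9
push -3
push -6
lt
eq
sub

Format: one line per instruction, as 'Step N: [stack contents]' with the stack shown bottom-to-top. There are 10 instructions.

Step 1: [2]
Step 2: [-2]
Step 3: [2]
Step 4: [-2]
Step 5: [-2, 9]
Step 6: [-2, 9, -3]
Step 7: [-2, 9, -3, -6]
Step 8: [-2, 9, 0]
Step 9: [-2, 0]
Step 10: [-2]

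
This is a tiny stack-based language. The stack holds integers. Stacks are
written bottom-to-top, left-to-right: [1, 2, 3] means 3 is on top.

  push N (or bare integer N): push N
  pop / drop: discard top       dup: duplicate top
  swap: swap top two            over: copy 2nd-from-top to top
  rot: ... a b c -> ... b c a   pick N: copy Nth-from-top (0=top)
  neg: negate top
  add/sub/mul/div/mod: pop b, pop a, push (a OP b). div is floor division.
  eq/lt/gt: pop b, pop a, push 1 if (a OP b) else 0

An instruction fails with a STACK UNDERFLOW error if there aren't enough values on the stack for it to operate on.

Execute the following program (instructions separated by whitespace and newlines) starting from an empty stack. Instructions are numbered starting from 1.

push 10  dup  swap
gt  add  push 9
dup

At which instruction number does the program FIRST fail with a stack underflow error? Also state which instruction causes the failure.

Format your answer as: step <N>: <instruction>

Answer: step 5: add

Derivation:
Step 1 ('push 10'): stack = [10], depth = 1
Step 2 ('dup'): stack = [10, 10], depth = 2
Step 3 ('swap'): stack = [10, 10], depth = 2
Step 4 ('gt'): stack = [0], depth = 1
Step 5 ('add'): needs 2 value(s) but depth is 1 — STACK UNDERFLOW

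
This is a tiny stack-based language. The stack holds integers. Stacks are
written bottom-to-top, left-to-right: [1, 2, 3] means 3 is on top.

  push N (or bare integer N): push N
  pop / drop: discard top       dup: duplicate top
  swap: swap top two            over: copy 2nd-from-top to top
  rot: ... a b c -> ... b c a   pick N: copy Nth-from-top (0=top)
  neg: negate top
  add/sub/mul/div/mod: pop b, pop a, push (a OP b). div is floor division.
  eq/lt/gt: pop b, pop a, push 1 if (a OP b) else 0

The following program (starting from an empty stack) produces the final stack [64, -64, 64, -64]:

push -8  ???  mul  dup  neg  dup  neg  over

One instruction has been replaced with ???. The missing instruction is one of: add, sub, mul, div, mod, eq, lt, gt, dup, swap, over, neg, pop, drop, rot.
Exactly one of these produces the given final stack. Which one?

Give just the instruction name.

Answer: dup

Derivation:
Stack before ???: [-8]
Stack after ???:  [-8, -8]
The instruction that transforms [-8] -> [-8, -8] is: dup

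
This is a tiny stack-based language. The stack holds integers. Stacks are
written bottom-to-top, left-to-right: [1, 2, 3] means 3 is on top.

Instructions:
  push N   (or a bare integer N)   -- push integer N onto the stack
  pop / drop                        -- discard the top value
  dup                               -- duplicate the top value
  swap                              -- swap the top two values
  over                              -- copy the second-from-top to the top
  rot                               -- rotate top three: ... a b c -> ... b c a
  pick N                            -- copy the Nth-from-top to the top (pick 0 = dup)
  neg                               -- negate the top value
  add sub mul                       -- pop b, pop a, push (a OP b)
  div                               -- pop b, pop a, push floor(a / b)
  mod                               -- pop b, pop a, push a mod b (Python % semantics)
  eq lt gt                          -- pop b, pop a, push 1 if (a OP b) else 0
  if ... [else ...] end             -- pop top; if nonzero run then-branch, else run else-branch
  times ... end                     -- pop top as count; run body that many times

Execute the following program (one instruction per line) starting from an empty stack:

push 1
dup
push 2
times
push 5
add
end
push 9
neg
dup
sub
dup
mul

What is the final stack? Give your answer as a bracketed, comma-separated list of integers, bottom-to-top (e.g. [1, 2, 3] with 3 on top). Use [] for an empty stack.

Answer: [1, 11, 0]

Derivation:
After 'push 1': [1]
After 'dup': [1, 1]
After 'push 2': [1, 1, 2]
After 'times': [1, 1]
After 'push 5': [1, 1, 5]
After 'add': [1, 6]
After 'push 5': [1, 6, 5]
After 'add': [1, 11]
After 'push 9': [1, 11, 9]
After 'neg': [1, 11, -9]
After 'dup': [1, 11, -9, -9]
After 'sub': [1, 11, 0]
After 'dup': [1, 11, 0, 0]
After 'mul': [1, 11, 0]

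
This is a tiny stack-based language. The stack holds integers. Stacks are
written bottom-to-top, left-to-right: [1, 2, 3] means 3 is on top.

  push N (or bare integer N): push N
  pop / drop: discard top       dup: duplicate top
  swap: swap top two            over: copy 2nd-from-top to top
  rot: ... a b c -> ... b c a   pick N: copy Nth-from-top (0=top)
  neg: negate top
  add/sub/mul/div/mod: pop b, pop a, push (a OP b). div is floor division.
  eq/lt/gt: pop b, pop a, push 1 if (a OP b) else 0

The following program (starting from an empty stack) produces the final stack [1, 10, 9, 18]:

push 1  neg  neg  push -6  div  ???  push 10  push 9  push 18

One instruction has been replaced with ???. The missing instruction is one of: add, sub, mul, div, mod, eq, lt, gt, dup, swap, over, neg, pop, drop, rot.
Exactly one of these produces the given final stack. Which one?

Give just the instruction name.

Answer: neg

Derivation:
Stack before ???: [-1]
Stack after ???:  [1]
The instruction that transforms [-1] -> [1] is: neg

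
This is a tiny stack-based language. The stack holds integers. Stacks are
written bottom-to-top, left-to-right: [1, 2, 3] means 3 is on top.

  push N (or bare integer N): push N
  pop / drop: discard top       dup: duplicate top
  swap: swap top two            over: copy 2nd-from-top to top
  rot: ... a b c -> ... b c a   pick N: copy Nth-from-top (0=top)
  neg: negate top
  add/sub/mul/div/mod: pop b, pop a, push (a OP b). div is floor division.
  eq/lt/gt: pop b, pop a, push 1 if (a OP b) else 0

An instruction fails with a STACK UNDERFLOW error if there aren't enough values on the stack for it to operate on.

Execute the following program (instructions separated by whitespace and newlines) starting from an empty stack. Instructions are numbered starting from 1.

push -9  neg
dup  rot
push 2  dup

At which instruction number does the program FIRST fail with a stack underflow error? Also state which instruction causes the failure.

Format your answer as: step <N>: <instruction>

Answer: step 4: rot

Derivation:
Step 1 ('push -9'): stack = [-9], depth = 1
Step 2 ('neg'): stack = [9], depth = 1
Step 3 ('dup'): stack = [9, 9], depth = 2
Step 4 ('rot'): needs 3 value(s) but depth is 2 — STACK UNDERFLOW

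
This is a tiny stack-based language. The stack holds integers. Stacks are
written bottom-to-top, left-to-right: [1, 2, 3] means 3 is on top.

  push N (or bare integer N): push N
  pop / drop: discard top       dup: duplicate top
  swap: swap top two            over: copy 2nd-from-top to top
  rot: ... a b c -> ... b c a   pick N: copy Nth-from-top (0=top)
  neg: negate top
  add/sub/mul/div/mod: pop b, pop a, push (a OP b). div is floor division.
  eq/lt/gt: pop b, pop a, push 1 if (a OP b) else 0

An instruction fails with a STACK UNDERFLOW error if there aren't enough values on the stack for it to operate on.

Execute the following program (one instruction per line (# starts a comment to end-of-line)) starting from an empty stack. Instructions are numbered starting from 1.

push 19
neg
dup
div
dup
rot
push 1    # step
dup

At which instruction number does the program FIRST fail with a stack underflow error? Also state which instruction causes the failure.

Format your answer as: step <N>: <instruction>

Step 1 ('push 19'): stack = [19], depth = 1
Step 2 ('neg'): stack = [-19], depth = 1
Step 3 ('dup'): stack = [-19, -19], depth = 2
Step 4 ('div'): stack = [1], depth = 1
Step 5 ('dup'): stack = [1, 1], depth = 2
Step 6 ('rot'): needs 3 value(s) but depth is 2 — STACK UNDERFLOW

Answer: step 6: rot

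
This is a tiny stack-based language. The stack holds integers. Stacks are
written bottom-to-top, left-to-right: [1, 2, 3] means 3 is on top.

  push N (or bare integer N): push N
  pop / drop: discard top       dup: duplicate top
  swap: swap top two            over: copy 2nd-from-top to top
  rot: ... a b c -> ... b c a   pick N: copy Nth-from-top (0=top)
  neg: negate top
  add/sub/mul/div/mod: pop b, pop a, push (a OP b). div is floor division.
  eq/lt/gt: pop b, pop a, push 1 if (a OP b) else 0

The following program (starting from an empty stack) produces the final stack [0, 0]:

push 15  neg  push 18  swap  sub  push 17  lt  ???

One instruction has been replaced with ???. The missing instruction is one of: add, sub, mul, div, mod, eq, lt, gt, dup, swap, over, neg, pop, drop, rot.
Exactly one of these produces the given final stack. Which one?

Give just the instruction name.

Stack before ???: [0]
Stack after ???:  [0, 0]
The instruction that transforms [0] -> [0, 0] is: dup

Answer: dup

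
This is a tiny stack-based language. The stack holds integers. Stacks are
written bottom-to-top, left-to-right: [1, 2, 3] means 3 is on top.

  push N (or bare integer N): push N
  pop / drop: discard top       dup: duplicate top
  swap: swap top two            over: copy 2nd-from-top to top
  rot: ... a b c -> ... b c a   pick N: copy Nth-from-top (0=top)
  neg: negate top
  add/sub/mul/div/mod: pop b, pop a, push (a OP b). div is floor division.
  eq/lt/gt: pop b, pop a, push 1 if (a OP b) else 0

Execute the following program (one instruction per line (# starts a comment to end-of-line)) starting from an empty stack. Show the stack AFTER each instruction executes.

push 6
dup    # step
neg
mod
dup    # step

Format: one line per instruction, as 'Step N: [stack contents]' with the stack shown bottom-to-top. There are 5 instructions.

Step 1: [6]
Step 2: [6, 6]
Step 3: [6, -6]
Step 4: [0]
Step 5: [0, 0]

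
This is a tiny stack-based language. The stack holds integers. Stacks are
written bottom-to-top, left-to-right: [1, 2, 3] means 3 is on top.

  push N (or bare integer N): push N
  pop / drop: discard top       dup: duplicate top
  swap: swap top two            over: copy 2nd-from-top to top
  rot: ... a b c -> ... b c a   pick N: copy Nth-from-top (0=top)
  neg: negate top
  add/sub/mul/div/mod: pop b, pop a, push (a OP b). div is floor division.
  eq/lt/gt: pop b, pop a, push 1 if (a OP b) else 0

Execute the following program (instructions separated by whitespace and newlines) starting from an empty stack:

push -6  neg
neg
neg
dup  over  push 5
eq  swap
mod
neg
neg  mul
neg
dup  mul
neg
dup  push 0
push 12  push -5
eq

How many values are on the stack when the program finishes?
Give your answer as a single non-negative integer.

Answer: 4

Derivation:
After 'push -6': stack = [-6] (depth 1)
After 'neg': stack = [6] (depth 1)
After 'neg': stack = [-6] (depth 1)
After 'neg': stack = [6] (depth 1)
After 'dup': stack = [6, 6] (depth 2)
After 'over': stack = [6, 6, 6] (depth 3)
After 'push 5': stack = [6, 6, 6, 5] (depth 4)
After 'eq': stack = [6, 6, 0] (depth 3)
After 'swap': stack = [6, 0, 6] (depth 3)
After 'mod': stack = [6, 0] (depth 2)
  ...
After 'mul': stack = [0] (depth 1)
After 'neg': stack = [0] (depth 1)
After 'dup': stack = [0, 0] (depth 2)
After 'mul': stack = [0] (depth 1)
After 'neg': stack = [0] (depth 1)
After 'dup': stack = [0, 0] (depth 2)
After 'push 0': stack = [0, 0, 0] (depth 3)
After 'push 12': stack = [0, 0, 0, 12] (depth 4)
After 'push -5': stack = [0, 0, 0, 12, -5] (depth 5)
After 'eq': stack = [0, 0, 0, 0] (depth 4)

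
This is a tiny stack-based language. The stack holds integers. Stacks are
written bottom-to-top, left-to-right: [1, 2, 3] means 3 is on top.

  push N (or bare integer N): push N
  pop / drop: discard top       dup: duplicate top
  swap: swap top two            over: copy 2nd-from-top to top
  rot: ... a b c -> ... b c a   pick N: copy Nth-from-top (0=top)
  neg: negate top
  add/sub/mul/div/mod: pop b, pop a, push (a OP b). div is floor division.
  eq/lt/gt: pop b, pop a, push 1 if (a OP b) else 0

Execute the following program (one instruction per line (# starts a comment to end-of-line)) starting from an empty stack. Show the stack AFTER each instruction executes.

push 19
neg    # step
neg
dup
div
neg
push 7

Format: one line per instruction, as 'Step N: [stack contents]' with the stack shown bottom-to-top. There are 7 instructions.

Step 1: [19]
Step 2: [-19]
Step 3: [19]
Step 4: [19, 19]
Step 5: [1]
Step 6: [-1]
Step 7: [-1, 7]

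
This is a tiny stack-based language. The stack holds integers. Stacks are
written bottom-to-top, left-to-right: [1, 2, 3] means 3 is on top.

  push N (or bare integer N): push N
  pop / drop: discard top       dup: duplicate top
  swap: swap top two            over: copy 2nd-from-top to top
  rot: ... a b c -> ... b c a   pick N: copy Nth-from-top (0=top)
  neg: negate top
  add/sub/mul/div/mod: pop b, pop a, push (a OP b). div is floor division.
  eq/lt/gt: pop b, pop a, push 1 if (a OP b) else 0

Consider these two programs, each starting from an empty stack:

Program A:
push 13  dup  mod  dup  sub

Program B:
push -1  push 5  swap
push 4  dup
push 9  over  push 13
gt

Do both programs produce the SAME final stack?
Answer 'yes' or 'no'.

Program A trace:
  After 'push 13': [13]
  After 'dup': [13, 13]
  After 'mod': [0]
  After 'dup': [0, 0]
  After 'sub': [0]
Program A final stack: [0]

Program B trace:
  After 'push -1': [-1]
  After 'push 5': [-1, 5]
  After 'swap': [5, -1]
  After 'push 4': [5, -1, 4]
  After 'dup': [5, -1, 4, 4]
  After 'push 9': [5, -1, 4, 4, 9]
  After 'over': [5, -1, 4, 4, 9, 4]
  After 'push 13': [5, -1, 4, 4, 9, 4, 13]
  After 'gt': [5, -1, 4, 4, 9, 0]
Program B final stack: [5, -1, 4, 4, 9, 0]
Same: no

Answer: no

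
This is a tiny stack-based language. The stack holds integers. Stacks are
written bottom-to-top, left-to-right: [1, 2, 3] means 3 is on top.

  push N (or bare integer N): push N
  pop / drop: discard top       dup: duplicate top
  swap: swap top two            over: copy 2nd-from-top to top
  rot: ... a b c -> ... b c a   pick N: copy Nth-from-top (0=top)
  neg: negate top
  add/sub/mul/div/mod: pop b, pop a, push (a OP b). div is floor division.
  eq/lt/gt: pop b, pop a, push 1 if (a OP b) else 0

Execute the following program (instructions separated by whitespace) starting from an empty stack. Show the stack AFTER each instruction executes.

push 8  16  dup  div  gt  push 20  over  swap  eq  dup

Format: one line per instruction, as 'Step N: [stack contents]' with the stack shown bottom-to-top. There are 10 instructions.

Step 1: [8]
Step 2: [8, 16]
Step 3: [8, 16, 16]
Step 4: [8, 1]
Step 5: [1]
Step 6: [1, 20]
Step 7: [1, 20, 1]
Step 8: [1, 1, 20]
Step 9: [1, 0]
Step 10: [1, 0, 0]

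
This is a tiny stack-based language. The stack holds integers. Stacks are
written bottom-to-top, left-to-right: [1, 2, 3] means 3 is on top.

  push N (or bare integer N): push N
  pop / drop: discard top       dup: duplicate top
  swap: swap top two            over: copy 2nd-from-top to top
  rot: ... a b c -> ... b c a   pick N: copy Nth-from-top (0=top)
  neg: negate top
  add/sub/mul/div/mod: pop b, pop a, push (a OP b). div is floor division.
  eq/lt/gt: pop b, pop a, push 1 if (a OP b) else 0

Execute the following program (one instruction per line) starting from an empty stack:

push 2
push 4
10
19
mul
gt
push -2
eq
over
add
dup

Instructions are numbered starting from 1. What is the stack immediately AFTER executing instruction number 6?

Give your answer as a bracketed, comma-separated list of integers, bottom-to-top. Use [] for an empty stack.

Answer: [2, 0]

Derivation:
Step 1 ('push 2'): [2]
Step 2 ('push 4'): [2, 4]
Step 3 ('10'): [2, 4, 10]
Step 4 ('19'): [2, 4, 10, 19]
Step 5 ('mul'): [2, 4, 190]
Step 6 ('gt'): [2, 0]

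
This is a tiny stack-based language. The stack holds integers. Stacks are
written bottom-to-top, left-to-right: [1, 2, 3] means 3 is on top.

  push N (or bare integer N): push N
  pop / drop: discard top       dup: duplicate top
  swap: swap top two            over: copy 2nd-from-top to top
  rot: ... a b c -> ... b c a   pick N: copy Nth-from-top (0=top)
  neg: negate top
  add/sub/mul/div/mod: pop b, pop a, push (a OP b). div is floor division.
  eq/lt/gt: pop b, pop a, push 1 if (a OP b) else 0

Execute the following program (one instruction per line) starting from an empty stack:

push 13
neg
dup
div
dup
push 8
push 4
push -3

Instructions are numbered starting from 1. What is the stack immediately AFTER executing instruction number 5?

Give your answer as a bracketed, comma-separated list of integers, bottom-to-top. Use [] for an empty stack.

Step 1 ('push 13'): [13]
Step 2 ('neg'): [-13]
Step 3 ('dup'): [-13, -13]
Step 4 ('div'): [1]
Step 5 ('dup'): [1, 1]

Answer: [1, 1]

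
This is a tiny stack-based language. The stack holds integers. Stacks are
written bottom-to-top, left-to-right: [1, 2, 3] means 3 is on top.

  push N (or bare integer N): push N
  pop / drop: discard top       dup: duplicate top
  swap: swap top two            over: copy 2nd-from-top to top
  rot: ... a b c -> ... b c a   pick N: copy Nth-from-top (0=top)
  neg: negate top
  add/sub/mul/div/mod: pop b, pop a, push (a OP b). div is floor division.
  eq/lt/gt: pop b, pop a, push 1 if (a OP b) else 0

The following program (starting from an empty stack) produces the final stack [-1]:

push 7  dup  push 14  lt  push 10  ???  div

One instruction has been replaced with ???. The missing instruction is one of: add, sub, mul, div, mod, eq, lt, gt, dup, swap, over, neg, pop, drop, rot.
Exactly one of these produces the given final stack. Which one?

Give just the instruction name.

Stack before ???: [7, 1, 10]
Stack after ???:  [7, -9]
The instruction that transforms [7, 1, 10] -> [7, -9] is: sub

Answer: sub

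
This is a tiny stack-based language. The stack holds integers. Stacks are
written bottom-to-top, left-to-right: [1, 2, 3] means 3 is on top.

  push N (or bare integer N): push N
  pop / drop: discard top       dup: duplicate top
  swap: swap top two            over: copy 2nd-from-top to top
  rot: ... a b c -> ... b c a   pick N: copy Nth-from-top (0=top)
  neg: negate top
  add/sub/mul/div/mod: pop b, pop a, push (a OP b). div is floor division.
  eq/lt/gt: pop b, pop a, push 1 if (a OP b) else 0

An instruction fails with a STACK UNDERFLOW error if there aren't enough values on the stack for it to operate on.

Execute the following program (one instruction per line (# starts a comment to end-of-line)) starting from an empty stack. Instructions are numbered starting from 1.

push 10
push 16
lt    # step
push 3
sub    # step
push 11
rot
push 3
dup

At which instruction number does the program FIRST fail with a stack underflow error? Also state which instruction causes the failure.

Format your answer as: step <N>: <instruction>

Answer: step 7: rot

Derivation:
Step 1 ('push 10'): stack = [10], depth = 1
Step 2 ('push 16'): stack = [10, 16], depth = 2
Step 3 ('lt'): stack = [1], depth = 1
Step 4 ('push 3'): stack = [1, 3], depth = 2
Step 5 ('sub'): stack = [-2], depth = 1
Step 6 ('push 11'): stack = [-2, 11], depth = 2
Step 7 ('rot'): needs 3 value(s) but depth is 2 — STACK UNDERFLOW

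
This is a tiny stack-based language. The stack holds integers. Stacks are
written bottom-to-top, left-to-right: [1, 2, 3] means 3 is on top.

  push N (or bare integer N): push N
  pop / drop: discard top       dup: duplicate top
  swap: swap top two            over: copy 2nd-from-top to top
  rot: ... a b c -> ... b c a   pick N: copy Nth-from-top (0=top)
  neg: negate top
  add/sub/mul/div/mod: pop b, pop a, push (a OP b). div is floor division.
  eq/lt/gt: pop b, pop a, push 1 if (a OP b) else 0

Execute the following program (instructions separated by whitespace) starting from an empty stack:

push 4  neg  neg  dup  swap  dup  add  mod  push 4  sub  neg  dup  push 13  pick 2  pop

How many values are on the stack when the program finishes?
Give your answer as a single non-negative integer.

After 'push 4': stack = [4] (depth 1)
After 'neg': stack = [-4] (depth 1)
After 'neg': stack = [4] (depth 1)
After 'dup': stack = [4, 4] (depth 2)
After 'swap': stack = [4, 4] (depth 2)
After 'dup': stack = [4, 4, 4] (depth 3)
After 'add': stack = [4, 8] (depth 2)
After 'mod': stack = [4] (depth 1)
After 'push 4': stack = [4, 4] (depth 2)
After 'sub': stack = [0] (depth 1)
After 'neg': stack = [0] (depth 1)
After 'dup': stack = [0, 0] (depth 2)
After 'push 13': stack = [0, 0, 13] (depth 3)
After 'pick 2': stack = [0, 0, 13, 0] (depth 4)
After 'pop': stack = [0, 0, 13] (depth 3)

Answer: 3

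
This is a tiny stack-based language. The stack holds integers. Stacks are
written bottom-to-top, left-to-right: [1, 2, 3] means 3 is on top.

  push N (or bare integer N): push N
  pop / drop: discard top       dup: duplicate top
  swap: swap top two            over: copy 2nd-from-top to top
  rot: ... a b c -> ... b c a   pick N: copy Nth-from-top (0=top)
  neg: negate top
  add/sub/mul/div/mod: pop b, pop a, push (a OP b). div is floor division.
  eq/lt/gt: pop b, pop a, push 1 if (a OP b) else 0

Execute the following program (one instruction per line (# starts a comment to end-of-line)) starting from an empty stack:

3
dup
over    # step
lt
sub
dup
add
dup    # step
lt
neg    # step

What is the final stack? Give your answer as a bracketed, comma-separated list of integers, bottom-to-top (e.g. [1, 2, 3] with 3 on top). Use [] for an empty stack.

Answer: [0]

Derivation:
After 'push 3': [3]
After 'dup': [3, 3]
After 'over': [3, 3, 3]
After 'lt': [3, 0]
After 'sub': [3]
After 'dup': [3, 3]
After 'add': [6]
After 'dup': [6, 6]
After 'lt': [0]
After 'neg': [0]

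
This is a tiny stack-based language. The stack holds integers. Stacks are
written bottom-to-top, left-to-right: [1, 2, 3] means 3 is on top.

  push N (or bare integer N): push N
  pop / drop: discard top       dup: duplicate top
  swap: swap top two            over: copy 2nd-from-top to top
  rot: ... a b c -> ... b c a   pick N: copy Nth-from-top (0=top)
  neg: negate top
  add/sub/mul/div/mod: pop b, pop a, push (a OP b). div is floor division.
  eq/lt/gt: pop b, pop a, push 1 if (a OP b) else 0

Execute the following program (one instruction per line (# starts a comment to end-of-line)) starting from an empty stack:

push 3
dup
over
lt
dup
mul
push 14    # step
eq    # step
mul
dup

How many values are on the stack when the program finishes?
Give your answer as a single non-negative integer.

Answer: 2

Derivation:
After 'push 3': stack = [3] (depth 1)
After 'dup': stack = [3, 3] (depth 2)
After 'over': stack = [3, 3, 3] (depth 3)
After 'lt': stack = [3, 0] (depth 2)
After 'dup': stack = [3, 0, 0] (depth 3)
After 'mul': stack = [3, 0] (depth 2)
After 'push 14': stack = [3, 0, 14] (depth 3)
After 'eq': stack = [3, 0] (depth 2)
After 'mul': stack = [0] (depth 1)
After 'dup': stack = [0, 0] (depth 2)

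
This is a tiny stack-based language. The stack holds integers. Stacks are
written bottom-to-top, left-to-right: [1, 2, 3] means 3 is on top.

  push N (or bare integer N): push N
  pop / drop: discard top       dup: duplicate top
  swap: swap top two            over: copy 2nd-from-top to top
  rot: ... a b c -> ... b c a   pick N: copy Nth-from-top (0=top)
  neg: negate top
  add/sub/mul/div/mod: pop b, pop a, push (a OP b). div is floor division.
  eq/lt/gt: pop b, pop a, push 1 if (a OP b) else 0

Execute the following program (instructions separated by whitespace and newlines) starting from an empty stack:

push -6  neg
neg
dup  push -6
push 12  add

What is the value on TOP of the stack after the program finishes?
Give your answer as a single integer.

Answer: 6

Derivation:
After 'push -6': [-6]
After 'neg': [6]
After 'neg': [-6]
After 'dup': [-6, -6]
After 'push -6': [-6, -6, -6]
After 'push 12': [-6, -6, -6, 12]
After 'add': [-6, -6, 6]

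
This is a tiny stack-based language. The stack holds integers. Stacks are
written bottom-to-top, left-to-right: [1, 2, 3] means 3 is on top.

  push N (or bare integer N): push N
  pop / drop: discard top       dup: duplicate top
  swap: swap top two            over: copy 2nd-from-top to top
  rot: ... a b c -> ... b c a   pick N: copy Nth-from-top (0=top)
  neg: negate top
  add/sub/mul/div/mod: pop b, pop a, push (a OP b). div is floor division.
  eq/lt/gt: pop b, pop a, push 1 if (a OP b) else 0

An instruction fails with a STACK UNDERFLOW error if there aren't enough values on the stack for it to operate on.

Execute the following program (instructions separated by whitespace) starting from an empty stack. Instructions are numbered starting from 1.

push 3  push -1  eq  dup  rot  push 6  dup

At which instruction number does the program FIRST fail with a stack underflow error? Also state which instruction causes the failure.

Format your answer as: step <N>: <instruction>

Answer: step 5: rot

Derivation:
Step 1 ('push 3'): stack = [3], depth = 1
Step 2 ('push -1'): stack = [3, -1], depth = 2
Step 3 ('eq'): stack = [0], depth = 1
Step 4 ('dup'): stack = [0, 0], depth = 2
Step 5 ('rot'): needs 3 value(s) but depth is 2 — STACK UNDERFLOW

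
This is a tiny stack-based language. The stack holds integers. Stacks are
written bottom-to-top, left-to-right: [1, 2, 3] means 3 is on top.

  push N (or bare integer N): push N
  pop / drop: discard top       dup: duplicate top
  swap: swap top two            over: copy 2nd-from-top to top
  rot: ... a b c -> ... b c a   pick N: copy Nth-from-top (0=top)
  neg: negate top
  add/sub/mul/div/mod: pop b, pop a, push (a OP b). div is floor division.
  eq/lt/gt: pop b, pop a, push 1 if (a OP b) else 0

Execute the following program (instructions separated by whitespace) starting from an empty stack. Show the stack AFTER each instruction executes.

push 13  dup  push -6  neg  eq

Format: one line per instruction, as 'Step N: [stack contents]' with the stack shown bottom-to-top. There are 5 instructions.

Step 1: [13]
Step 2: [13, 13]
Step 3: [13, 13, -6]
Step 4: [13, 13, 6]
Step 5: [13, 0]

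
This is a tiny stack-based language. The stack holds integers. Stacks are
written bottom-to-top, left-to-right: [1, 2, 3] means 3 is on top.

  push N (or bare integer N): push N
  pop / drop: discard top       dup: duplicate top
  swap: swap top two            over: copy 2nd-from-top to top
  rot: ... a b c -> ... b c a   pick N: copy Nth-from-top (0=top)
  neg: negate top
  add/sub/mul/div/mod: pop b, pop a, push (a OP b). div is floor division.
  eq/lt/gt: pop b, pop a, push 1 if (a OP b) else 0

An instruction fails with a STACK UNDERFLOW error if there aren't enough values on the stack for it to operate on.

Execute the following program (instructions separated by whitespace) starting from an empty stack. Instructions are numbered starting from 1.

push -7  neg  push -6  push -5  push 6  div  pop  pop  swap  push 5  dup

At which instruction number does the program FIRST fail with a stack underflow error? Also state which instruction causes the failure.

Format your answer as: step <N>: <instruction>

Answer: step 9: swap

Derivation:
Step 1 ('push -7'): stack = [-7], depth = 1
Step 2 ('neg'): stack = [7], depth = 1
Step 3 ('push -6'): stack = [7, -6], depth = 2
Step 4 ('push -5'): stack = [7, -6, -5], depth = 3
Step 5 ('push 6'): stack = [7, -6, -5, 6], depth = 4
Step 6 ('div'): stack = [7, -6, -1], depth = 3
Step 7 ('pop'): stack = [7, -6], depth = 2
Step 8 ('pop'): stack = [7], depth = 1
Step 9 ('swap'): needs 2 value(s) but depth is 1 — STACK UNDERFLOW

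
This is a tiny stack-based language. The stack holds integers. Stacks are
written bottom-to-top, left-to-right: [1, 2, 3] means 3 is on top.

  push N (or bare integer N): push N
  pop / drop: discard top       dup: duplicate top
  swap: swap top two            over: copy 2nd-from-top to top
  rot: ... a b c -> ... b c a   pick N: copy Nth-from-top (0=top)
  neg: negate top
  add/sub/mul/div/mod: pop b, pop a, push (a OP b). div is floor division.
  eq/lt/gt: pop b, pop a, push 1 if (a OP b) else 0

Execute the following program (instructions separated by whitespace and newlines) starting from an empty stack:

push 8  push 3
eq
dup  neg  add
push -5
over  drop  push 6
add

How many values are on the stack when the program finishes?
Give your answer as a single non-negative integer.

Answer: 2

Derivation:
After 'push 8': stack = [8] (depth 1)
After 'push 3': stack = [8, 3] (depth 2)
After 'eq': stack = [0] (depth 1)
After 'dup': stack = [0, 0] (depth 2)
After 'neg': stack = [0, 0] (depth 2)
After 'add': stack = [0] (depth 1)
After 'push -5': stack = [0, -5] (depth 2)
After 'over': stack = [0, -5, 0] (depth 3)
After 'drop': stack = [0, -5] (depth 2)
After 'push 6': stack = [0, -5, 6] (depth 3)
After 'add': stack = [0, 1] (depth 2)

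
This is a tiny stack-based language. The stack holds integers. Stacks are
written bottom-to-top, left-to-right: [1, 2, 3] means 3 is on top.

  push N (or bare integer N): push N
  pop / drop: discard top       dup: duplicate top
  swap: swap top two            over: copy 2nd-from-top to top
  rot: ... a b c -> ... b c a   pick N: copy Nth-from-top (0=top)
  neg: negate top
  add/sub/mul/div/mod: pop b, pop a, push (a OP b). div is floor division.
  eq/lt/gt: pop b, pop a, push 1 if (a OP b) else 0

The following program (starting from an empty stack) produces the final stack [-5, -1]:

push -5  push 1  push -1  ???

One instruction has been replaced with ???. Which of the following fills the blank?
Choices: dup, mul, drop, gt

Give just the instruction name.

Answer: mul

Derivation:
Stack before ???: [-5, 1, -1]
Stack after ???:  [-5, -1]
Checking each choice:
  dup: produces [-5, 1, -1, -1]
  mul: MATCH
  drop: produces [-5, 1]
  gt: produces [-5, 1]


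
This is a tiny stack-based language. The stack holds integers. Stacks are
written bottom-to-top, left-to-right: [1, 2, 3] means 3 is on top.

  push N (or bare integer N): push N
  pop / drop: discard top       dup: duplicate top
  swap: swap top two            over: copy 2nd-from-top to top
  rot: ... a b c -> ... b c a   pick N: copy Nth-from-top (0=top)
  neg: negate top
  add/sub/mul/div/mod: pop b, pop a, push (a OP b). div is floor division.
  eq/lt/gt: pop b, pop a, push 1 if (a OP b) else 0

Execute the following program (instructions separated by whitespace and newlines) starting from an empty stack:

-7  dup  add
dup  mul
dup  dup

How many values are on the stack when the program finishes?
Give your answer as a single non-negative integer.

After 'push -7': stack = [-7] (depth 1)
After 'dup': stack = [-7, -7] (depth 2)
After 'add': stack = [-14] (depth 1)
After 'dup': stack = [-14, -14] (depth 2)
After 'mul': stack = [196] (depth 1)
After 'dup': stack = [196, 196] (depth 2)
After 'dup': stack = [196, 196, 196] (depth 3)

Answer: 3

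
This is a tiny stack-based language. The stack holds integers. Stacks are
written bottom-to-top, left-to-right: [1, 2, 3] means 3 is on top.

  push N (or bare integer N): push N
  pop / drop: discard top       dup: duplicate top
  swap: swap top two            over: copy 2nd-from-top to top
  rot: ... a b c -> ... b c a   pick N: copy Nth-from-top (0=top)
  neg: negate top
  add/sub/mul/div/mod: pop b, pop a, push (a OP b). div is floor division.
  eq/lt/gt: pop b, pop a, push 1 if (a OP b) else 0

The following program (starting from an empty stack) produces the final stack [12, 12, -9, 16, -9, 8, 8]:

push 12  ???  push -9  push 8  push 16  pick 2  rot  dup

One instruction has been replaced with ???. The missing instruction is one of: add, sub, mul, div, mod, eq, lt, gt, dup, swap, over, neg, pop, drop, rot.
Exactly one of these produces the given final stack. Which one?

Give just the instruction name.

Answer: dup

Derivation:
Stack before ???: [12]
Stack after ???:  [12, 12]
The instruction that transforms [12] -> [12, 12] is: dup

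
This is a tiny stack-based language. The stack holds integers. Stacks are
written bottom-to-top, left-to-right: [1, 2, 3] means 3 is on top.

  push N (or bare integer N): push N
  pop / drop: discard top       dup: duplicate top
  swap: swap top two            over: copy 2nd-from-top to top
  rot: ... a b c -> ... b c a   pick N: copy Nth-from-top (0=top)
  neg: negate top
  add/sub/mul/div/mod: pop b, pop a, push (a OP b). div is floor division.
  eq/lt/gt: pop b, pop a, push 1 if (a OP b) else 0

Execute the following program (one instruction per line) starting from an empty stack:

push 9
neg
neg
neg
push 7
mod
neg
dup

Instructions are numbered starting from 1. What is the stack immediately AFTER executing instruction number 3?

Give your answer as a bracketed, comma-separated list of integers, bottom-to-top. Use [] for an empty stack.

Step 1 ('push 9'): [9]
Step 2 ('neg'): [-9]
Step 3 ('neg'): [9]

Answer: [9]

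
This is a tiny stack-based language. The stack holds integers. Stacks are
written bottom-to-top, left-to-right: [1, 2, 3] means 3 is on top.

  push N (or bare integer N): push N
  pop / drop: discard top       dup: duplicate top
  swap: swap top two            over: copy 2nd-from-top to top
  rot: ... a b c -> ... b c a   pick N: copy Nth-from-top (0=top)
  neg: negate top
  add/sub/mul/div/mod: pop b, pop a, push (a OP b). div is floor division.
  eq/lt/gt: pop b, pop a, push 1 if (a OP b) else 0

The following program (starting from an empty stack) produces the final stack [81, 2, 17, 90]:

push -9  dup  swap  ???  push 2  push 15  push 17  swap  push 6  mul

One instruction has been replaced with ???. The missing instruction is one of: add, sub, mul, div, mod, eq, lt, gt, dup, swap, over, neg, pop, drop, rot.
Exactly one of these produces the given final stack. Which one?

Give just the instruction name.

Answer: mul

Derivation:
Stack before ???: [-9, -9]
Stack after ???:  [81]
The instruction that transforms [-9, -9] -> [81] is: mul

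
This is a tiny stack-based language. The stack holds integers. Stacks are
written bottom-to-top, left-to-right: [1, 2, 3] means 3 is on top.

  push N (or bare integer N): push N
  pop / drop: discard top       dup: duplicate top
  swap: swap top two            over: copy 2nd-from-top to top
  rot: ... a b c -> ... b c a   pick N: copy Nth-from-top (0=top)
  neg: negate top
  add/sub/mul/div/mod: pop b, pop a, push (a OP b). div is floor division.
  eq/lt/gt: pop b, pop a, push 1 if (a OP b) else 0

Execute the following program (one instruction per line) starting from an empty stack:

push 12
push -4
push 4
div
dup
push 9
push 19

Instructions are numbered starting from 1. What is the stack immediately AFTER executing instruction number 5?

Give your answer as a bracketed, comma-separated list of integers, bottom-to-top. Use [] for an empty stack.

Step 1 ('push 12'): [12]
Step 2 ('push -4'): [12, -4]
Step 3 ('push 4'): [12, -4, 4]
Step 4 ('div'): [12, -1]
Step 5 ('dup'): [12, -1, -1]

Answer: [12, -1, -1]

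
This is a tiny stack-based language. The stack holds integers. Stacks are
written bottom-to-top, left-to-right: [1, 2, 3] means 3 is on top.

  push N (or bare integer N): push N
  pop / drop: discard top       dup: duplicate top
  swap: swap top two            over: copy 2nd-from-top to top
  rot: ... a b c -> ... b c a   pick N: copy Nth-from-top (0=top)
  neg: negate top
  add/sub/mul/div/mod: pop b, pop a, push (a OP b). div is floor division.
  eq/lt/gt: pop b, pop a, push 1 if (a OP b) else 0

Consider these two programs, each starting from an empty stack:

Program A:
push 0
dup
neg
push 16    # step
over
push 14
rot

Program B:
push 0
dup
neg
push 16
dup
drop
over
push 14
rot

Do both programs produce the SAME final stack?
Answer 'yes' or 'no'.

Program A trace:
  After 'push 0': [0]
  After 'dup': [0, 0]
  After 'neg': [0, 0]
  After 'push 16': [0, 0, 16]
  After 'over': [0, 0, 16, 0]
  After 'push 14': [0, 0, 16, 0, 14]
  After 'rot': [0, 0, 0, 14, 16]
Program A final stack: [0, 0, 0, 14, 16]

Program B trace:
  After 'push 0': [0]
  After 'dup': [0, 0]
  After 'neg': [0, 0]
  After 'push 16': [0, 0, 16]
  After 'dup': [0, 0, 16, 16]
  After 'drop': [0, 0, 16]
  After 'over': [0, 0, 16, 0]
  After 'push 14': [0, 0, 16, 0, 14]
  After 'rot': [0, 0, 0, 14, 16]
Program B final stack: [0, 0, 0, 14, 16]
Same: yes

Answer: yes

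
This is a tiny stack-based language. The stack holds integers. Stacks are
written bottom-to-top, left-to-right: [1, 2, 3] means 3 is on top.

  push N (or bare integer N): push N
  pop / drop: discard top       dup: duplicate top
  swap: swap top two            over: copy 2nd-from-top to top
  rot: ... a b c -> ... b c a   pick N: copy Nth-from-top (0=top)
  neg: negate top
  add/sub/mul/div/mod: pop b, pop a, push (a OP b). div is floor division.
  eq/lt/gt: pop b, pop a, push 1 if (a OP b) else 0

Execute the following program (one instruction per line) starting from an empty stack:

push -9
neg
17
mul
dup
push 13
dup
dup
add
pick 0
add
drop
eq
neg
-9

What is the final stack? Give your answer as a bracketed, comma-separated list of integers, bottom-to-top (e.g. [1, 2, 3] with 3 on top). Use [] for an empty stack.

After 'push -9': [-9]
After 'neg': [9]
After 'push 17': [9, 17]
After 'mul': [153]
After 'dup': [153, 153]
After 'push 13': [153, 153, 13]
After 'dup': [153, 153, 13, 13]
After 'dup': [153, 153, 13, 13, 13]
After 'add': [153, 153, 13, 26]
After 'pick 0': [153, 153, 13, 26, 26]
After 'add': [153, 153, 13, 52]
After 'drop': [153, 153, 13]
After 'eq': [153, 0]
After 'neg': [153, 0]
After 'push -9': [153, 0, -9]

Answer: [153, 0, -9]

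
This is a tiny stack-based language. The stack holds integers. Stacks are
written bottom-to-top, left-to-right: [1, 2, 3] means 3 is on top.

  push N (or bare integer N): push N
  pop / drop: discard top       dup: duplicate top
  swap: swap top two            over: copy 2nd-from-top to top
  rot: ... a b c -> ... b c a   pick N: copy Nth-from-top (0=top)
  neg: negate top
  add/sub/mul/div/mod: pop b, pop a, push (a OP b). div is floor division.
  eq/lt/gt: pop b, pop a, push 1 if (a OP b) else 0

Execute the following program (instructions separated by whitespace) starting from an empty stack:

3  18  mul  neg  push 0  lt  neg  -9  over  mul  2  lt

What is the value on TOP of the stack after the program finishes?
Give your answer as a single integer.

After 'push 3': [3]
After 'push 18': [3, 18]
After 'mul': [54]
After 'neg': [-54]
After 'push 0': [-54, 0]
After 'lt': [1]
After 'neg': [-1]
After 'push -9': [-1, -9]
After 'over': [-1, -9, -1]
After 'mul': [-1, 9]
After 'push 2': [-1, 9, 2]
After 'lt': [-1, 0]

Answer: 0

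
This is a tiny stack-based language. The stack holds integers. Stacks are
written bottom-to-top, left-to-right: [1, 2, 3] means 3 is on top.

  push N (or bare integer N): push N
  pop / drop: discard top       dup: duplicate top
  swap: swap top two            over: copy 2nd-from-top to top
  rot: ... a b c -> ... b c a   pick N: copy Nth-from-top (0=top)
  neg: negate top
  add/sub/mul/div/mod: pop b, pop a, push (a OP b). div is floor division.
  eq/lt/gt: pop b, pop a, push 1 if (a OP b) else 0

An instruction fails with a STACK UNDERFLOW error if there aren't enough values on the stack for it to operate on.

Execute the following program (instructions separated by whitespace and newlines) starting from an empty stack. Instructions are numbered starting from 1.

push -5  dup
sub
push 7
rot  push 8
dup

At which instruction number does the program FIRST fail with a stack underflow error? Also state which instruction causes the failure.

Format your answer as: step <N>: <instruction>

Answer: step 5: rot

Derivation:
Step 1 ('push -5'): stack = [-5], depth = 1
Step 2 ('dup'): stack = [-5, -5], depth = 2
Step 3 ('sub'): stack = [0], depth = 1
Step 4 ('push 7'): stack = [0, 7], depth = 2
Step 5 ('rot'): needs 3 value(s) but depth is 2 — STACK UNDERFLOW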